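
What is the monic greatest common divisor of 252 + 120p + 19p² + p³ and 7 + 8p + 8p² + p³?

7 + p

Repeated division with remainder:
  p³ + 19p² + 120p + 252 = (p³ + 8p² + 8p + 7) + (11p² + 112p + 245)
  p³ + 8p² + 8p + 7 = ((1/11)p - 24/121)(11p² + 112p + 245) + ((961/121)p + 6727/121)
  11p² + 112p + 245 = ((1331/961)p + 4235/961)((961/121)p + 6727/121) + (0)
Last nonzero remainder: (961/121)p + 6727/121. Dividing through by 961/121 gives the monic gcd p + 7.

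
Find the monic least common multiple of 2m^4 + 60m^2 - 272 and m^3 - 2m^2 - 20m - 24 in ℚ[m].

By polynomial division,
  2m^4 + 60m^2 - 272 = (2m + 4)(m^3 - 2m^2 - 20m - 24) + (108m^2 + 128m - 176)
  m^3 - 2m^2 - 20m - 24 = ((1/108)m - 43/1458)(108m^2 + 128m - 176) + (-(10640/729)m - 21280/729)
  108m^2 + 128m - 176 = (-(19683/2660)m + 8019/1330)(-(10640/729)m - 21280/729) + (0)
Last nonzero remainder: -(10640/729)m - 21280/729. Dividing through by -10640/729 gives the monic gcd m + 2.
Then lcm(f, g) = f·g / gcd(f, g); expanding and making the result monic gives the answer.

m^6 - 4m^5 + 18m^4 - 120m^3 - 496m^2 + 544m + 1632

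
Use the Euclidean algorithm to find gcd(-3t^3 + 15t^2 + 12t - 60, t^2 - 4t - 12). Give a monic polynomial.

t + 2

Repeated division with remainder:
  -3t^3 + 15t^2 + 12t - 60 = (-3t + 3)(t^2 - 4t - 12) + (-12t - 24)
  t^2 - 4t - 12 = (-(1/12)t + 1/2)(-12t - 24) + (0)
Last nonzero remainder: -12t - 24. Dividing through by -12 gives the monic gcd t + 2.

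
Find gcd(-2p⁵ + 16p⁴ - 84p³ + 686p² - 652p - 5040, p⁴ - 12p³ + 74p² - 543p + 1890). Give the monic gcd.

p³ - 6p² + 38p - 315

By polynomial division,
  -2p⁵ + 16p⁴ - 84p³ + 686p² - 652p - 5040 = (-2p - 8)(p⁴ - 12p³ + 74p² - 543p + 1890) + (-32p³ + 192p² - 1216p + 10080)
  p⁴ - 12p³ + 74p² - 543p + 1890 = (-(1/32)p + 3/16)(-32p³ + 192p² - 1216p + 10080) + (0)
Last nonzero remainder: -32p³ + 192p² - 1216p + 10080. Dividing through by -32 gives the monic gcd p³ - 6p² + 38p - 315.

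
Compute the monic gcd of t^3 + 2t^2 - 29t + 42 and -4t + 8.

t - 2

Euclidean algorithm in ℚ[t]:
  t^3 + 2t^2 - 29t + 42 = (-(1/4)t^2 - t + 21/4)(-4t + 8) + (0)
Last nonzero remainder: -4t + 8. Dividing through by -4 gives the monic gcd t - 2.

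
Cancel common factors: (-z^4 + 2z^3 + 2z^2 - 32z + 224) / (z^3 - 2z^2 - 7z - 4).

(-z^3 - 2z^2 - 6z - 56)/(z^2 + 2z + 1)

By polynomial division,
  -z^4 + 2z^3 + 2z^2 - 32z + 224 = (-z)(z^3 - 2z^2 - 7z - 4) + (-5z^2 - 36z + 224)
  z^3 - 2z^2 - 7z - 4 = (-(1/5)z + 46/25)(-5z^2 - 36z + 224) + ((2601/25)z - 10404/25)
  -5z^2 - 36z + 224 = (-(125/2601)z - 1400/2601)((2601/25)z - 10404/25) + (0)
Last nonzero remainder: (2601/25)z - 10404/25. Dividing through by 2601/25 gives the monic gcd z - 4.
Cancel z - 4 from numerator and denominator to get the reduced form.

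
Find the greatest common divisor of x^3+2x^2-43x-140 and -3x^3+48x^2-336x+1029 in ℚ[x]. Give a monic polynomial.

Repeated division with remainder:
  x^3+2x^2-43x-140 = (-1/3)(-3x^3+48x^2-336x+1029) + (18x^2-155x+203)
  -3x^3+48x^2-336x+1029 = (-(1/6)x+133/108)(18x^2-155x+203) + (-(12019/108)x+84133/108)
  18x^2-155x+203 = (-(1944/12019)x+3132/12019)(-(12019/108)x+84133/108) + (0)
Last nonzero remainder: -(12019/108)x+84133/108. Dividing through by -12019/108 gives the monic gcd x-7.

x-7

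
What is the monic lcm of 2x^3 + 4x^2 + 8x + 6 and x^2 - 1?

By polynomial division,
  2x^3 + 4x^2 + 8x + 6 = (2x + 4)(x^2 - 1) + (10x + 10)
  x^2 - 1 = ((1/10)x - 1/10)(10x + 10) + (0)
Last nonzero remainder: 10x + 10. Dividing through by 10 gives the monic gcd x + 1.
Then lcm(f, g) = f·g / gcd(f, g); expanding and making the result monic gives the answer.

x^4 + x^3 + 2x^2 - x - 3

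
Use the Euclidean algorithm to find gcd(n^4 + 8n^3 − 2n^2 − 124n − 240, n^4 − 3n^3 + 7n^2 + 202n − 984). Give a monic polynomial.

n^2 + 2n − 24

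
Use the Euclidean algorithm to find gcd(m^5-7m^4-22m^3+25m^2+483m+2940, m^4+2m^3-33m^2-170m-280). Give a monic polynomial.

By polynomial division,
  m^5-7m^4-22m^3+25m^2+483m+2940 = (m-9)(m^4+2m^3-33m^2-170m-280) + (29m^3-102m^2-767m+420)
  m^4+2m^3-33m^2-170m-280 = ((1/29)m+160/841)(29m^3-102m^2-767m+420) + ((10810/841)m^2-(32430/841)m-302680/841)
  29m^3-102m^2-767m+420 = ((24389/10810)m-2523/2162)((10810/841)m^2-(32430/841)m-302680/841) + (0)
Last nonzero remainder: (10810/841)m^2-(32430/841)m-302680/841. Dividing through by 10810/841 gives the monic gcd m^2-3m-28.

m^2-3m-28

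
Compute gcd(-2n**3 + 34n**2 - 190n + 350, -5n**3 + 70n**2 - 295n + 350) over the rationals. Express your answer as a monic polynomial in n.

Euclidean algorithm in ℚ[n]:
  -2n**3 + 34n**2 - 190n + 350 = (2/5)(-5n**3 + 70n**2 - 295n + 350) + (6n**2 - 72n + 210)
  -5n**3 + 70n**2 - 295n + 350 = (-(5/6)n + 5/3)(6n**2 - 72n + 210) + (0)
Last nonzero remainder: 6n**2 - 72n + 210. Dividing through by 6 gives the monic gcd n**2 - 12n + 35.

n**2 - 12n + 35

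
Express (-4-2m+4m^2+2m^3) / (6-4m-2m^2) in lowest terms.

Repeated division with remainder:
  2m^3+4m^2-2m-4 = (-m)(-2m^2-4m+6) + (4m-4)
  -2m^2-4m+6 = (-(1/2)m-3/2)(4m-4) + (0)
Last nonzero remainder: 4m-4. Dividing through by 4 gives the monic gcd m-1.
Cancel m-1 from numerator and denominator to get the reduced form.

(-2-3m-m^2)/(3+m)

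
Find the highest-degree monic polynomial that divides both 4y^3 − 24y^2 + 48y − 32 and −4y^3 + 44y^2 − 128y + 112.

By polynomial division,
  4y^3 − 24y^2 + 48y − 32 = (−1)(−4y^3 + 44y^2 − 128y + 112) + (20y^2 − 80y + 80)
  −4y^3 + 44y^2 − 128y + 112 = (−(1/5)y + 7/5)(20y^2 − 80y + 80) + (0)
Last nonzero remainder: 20y^2 − 80y + 80. Dividing through by 20 gives the monic gcd y^2 − 4y + 4.

y^2 − 4y + 4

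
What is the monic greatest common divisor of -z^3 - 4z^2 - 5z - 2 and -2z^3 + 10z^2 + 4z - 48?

z + 2

Euclidean algorithm in ℚ[z]:
  -z^3 - 4z^2 - 5z - 2 = (1/2)(-2z^3 + 10z^2 + 4z - 48) + (-9z^2 - 7z + 22)
  -2z^3 + 10z^2 + 4z - 48 = ((2/9)z - 104/81)(-9z^2 - 7z + 22) + (-(800/81)z - 1600/81)
  -9z^2 - 7z + 22 = ((729/800)z - 891/800)(-(800/81)z - 1600/81) + (0)
Last nonzero remainder: -(800/81)z - 1600/81. Dividing through by -800/81 gives the monic gcd z + 2.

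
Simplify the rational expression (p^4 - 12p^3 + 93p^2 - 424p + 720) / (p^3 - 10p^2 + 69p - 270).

(p^2 - 8p + 16)/(p - 6)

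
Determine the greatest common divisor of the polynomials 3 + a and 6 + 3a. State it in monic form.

Euclidean algorithm in ℚ[a]:
  a + 3 = (1/3)(3a + 6) + (1)
  3a + 6 = (3a + 6)(1) + (0)
The last nonzero remainder is the constant 1, so the polynomials are coprime and gcd = 1.

1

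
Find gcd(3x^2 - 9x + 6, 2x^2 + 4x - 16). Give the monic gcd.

x - 2

Apply the Euclidean algorithm:
  3x^2 - 9x + 6 = (3/2)(2x^2 + 4x - 16) + (-15x + 30)
  2x^2 + 4x - 16 = (-(2/15)x - 8/15)(-15x + 30) + (0)
Last nonzero remainder: -15x + 30. Dividing through by -15 gives the monic gcd x - 2.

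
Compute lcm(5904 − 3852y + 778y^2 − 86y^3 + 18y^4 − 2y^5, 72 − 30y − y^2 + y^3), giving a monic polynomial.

By polynomial division,
  −2y^5 + 18y^4 − 86y^3 + 778y^2 − 3852y + 5904 = (−2y^2 + 16y − 130)(y^3 − y^2 − 30y + 72) + (1272y^2 − 8904y + 15264)
  y^3 − y^2 − 30y + 72 = ((1/1272)y + 1/212)(1272y^2 − 8904y + 15264) + (0)
Last nonzero remainder: 1272y^2 − 8904y + 15264. Dividing through by 1272 gives the monic gcd y^2 − 7y + 12.
Then lcm(f, g) = f·g / gcd(f, g); expanding and making the result monic gives the answer.

−17712 + 8604y − 408y^2 − 131y^3 − 11y^4 − 3y^5 + y^6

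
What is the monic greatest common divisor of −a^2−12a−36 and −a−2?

1

Euclidean algorithm in ℚ[a]:
  −a^2−12a−36 = (a+10)(−a−2) + (−16)
  −a−2 = ((1/16)a+1/8)(−16) + (0)
The last nonzero remainder is the constant −16, so the polynomials are coprime and gcd = 1.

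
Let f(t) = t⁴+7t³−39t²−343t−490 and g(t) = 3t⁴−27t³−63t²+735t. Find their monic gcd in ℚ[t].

Euclidean algorithm in ℚ[t]:
  t⁴+7t³−39t²−343t−490 = (1/3)(3t⁴−27t³−63t²+735t) + (16t³−18t²−588t−490)
  3t⁴−27t³−63t²+735t = ((3/16)t−189/128)(16t³−18t²−588t−490) + ((1323/64)t²−(1323/32)t−46305/64)
  16t³−18t²−588t−490 = ((1024/1323)t+128/189)((1323/64)t²−(1323/32)t−46305/64) + (0)
Last nonzero remainder: (1323/64)t²−(1323/32)t−46305/64. Dividing through by 1323/64 gives the monic gcd t²−2t−35.

t²−2t−35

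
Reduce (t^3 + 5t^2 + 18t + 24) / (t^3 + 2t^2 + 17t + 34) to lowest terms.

(t^2 + 3t + 12)/(t^2 + 17)

Repeated division with remainder:
  t^3 + 5t^2 + 18t + 24 = (t^3 + 2t^2 + 17t + 34) + (3t^2 + t - 10)
  t^3 + 2t^2 + 17t + 34 = ((1/3)t + 5/9)(3t^2 + t - 10) + ((178/9)t + 356/9)
  3t^2 + t - 10 = ((27/178)t - 45/178)((178/9)t + 356/9) + (0)
Last nonzero remainder: (178/9)t + 356/9. Dividing through by 178/9 gives the monic gcd t + 2.
Cancel t + 2 from numerator and denominator to get the reduced form.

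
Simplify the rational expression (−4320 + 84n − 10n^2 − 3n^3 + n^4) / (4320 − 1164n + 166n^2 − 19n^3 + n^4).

Repeated division with remainder:
  n^4 − 3n^3 − 10n^2 + 84n − 4320 = (n^4 − 19n^3 + 166n^2 − 1164n + 4320) + (16n^3 − 176n^2 + 1248n − 8640)
  n^4 − 19n^3 + 166n^2 − 1164n + 4320 = ((1/16)n − 1/2)(16n^3 − 176n^2 + 1248n − 8640) + (0)
Last nonzero remainder: 16n^3 − 176n^2 + 1248n − 8640. Dividing through by 16 gives the monic gcd n^3 − 11n^2 + 78n − 540.
Cancel n^3 − 11n^2 + 78n − 540 from numerator and denominator to get the reduced form.

(8 + n)/(−8 + n)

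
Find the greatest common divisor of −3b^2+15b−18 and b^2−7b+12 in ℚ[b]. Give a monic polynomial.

b−3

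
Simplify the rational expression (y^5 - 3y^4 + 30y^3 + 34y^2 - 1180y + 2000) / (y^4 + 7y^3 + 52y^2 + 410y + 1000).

(y^2 - 6y + 8)/(y + 4)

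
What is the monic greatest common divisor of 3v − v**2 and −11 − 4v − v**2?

1

By polynomial division,
  −v**2 + 3v = (−v**2 − 4v − 11) + (7v + 11)
  −v**2 − 4v − 11 = (−(1/7)v − 17/49)(7v + 11) + (−352/49)
  7v + 11 = (−(343/352)v − 49/32)(−352/49) + (0)
The last nonzero remainder is the constant −352/49, so the polynomials are coprime and gcd = 1.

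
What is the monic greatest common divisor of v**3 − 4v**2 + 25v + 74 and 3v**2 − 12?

Repeated division with remainder:
  v**3 − 4v**2 + 25v + 74 = ((1/3)v − 4/3)(3v**2 − 12) + (29v + 58)
  3v**2 − 12 = ((3/29)v − 6/29)(29v + 58) + (0)
Last nonzero remainder: 29v + 58. Dividing through by 29 gives the monic gcd v + 2.

v + 2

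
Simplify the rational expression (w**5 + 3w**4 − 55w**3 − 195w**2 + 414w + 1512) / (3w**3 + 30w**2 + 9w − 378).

(w**3 − 37w − 84)/(3w + 21)

By polynomial division,
  w**5 + 3w**4 − 55w**3 − 195w**2 + 414w + 1512 = ((1/3)w**2 − (7/3)w + 4)(3w**3 + 30w**2 + 9w − 378) + (−168w**2 − 504w + 3024)
  3w**3 + 30w**2 + 9w − 378 = (−(1/56)w − 1/8)(−168w**2 − 504w + 3024) + (0)
Last nonzero remainder: −168w**2 − 504w + 3024. Dividing through by −168 gives the monic gcd w**2 + 3w − 18.
Cancel w**2 + 3w − 18 from numerator and denominator to get the reduced form.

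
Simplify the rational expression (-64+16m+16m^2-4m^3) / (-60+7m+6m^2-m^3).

(-16+4m^2)/(-15-2m+m^2)

By polynomial division,
  -4m^3+16m^2+16m-64 = (4)(-m^3+6m^2+7m-60) + (-8m^2-12m+176)
  -m^3+6m^2+7m-60 = ((1/8)m-15/16)(-8m^2-12m+176) + (-(105/4)m+105)
  -8m^2-12m+176 = ((32/105)m+176/105)(-(105/4)m+105) + (0)
Last nonzero remainder: -(105/4)m+105. Dividing through by -105/4 gives the monic gcd m-4.
Cancel m-4 from numerator and denominator to get the reduced form.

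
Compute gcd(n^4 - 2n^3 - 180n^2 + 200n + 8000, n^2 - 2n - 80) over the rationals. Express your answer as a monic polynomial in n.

Apply the Euclidean algorithm:
  n^4 - 2n^3 - 180n^2 + 200n + 8000 = (n^2 - 100)(n^2 - 2n - 80) + (0)
The last nonzero remainder n^2 - 2n - 80 is already monic.

n^2 - 2n - 80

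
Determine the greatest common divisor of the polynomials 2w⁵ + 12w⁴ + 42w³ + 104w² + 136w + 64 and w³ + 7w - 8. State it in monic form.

w² + w + 8

By polynomial division,
  2w⁵ + 12w⁴ + 42w³ + 104w² + 136w + 64 = (2w² + 12w + 28)(w³ + 7w - 8) + (36w² + 36w + 288)
  w³ + 7w - 8 = ((1/36)w - 1/36)(36w² + 36w + 288) + (0)
Last nonzero remainder: 36w² + 36w + 288. Dividing through by 36 gives the monic gcd w² + w + 8.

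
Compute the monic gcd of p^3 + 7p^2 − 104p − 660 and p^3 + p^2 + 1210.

p + 11

By polynomial division,
  p^3 + 7p^2 − 104p − 660 = (p^3 + p^2 + 1210) + (6p^2 − 104p − 1870)
  p^3 + p^2 + 1210 = ((1/6)p + 55/18)(6p^2 − 104p − 1870) + ((5665/9)p + 62315/9)
  6p^2 − 104p − 1870 = ((54/5665)p − 306/1133)((5665/9)p + 62315/9) + (0)
Last nonzero remainder: (5665/9)p + 62315/9. Dividing through by 5665/9 gives the monic gcd p + 11.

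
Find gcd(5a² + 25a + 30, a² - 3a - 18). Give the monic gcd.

a + 3

Repeated division with remainder:
  5a² + 25a + 30 = (5)(a² - 3a - 18) + (40a + 120)
  a² - 3a - 18 = ((1/40)a - 3/20)(40a + 120) + (0)
Last nonzero remainder: 40a + 120. Dividing through by 40 gives the monic gcd a + 3.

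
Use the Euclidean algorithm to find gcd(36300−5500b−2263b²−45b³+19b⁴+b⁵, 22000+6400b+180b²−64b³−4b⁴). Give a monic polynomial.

Apply the Euclidean algorithm:
  b⁵+19b⁴−45b³−2263b²−5500b+36300 = (−(1/4)b−3/4)(−4b⁴−64b³+180b²+6400b+22000) + (−48b³−528b²+4800b+52800)
  −4b⁴−64b³+180b²+6400b+22000 = ((1/12)b+5/12)(−48b³−528b²+4800b+52800) + (0)
Last nonzero remainder: −48b³−528b²+4800b+52800. Dividing through by −48 gives the monic gcd b³+11b²−100b−1100.

−1100−100b+11b²+b³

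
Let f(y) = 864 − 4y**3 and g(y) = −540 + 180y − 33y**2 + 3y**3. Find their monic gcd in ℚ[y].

−6 + y

Repeated division with remainder:
  −4y**3 + 864 = (−4/3)(3y**3 − 33y**2 + 180y − 540) + (−44y**2 + 240y + 144)
  3y**3 − 33y**2 + 180y − 540 = (−(3/44)y + 183/484)(−44y**2 + 240y + 144) + ((11988/121)y − 71928/121)
  −44y**2 + 240y + 144 = (−(1331/2997)y − 242/999)((11988/121)y − 71928/121) + (0)
Last nonzero remainder: (11988/121)y − 71928/121. Dividing through by 11988/121 gives the monic gcd y − 6.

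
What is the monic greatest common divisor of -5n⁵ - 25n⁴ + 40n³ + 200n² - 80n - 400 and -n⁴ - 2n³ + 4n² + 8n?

Euclidean algorithm in ℚ[n]:
  -5n⁵ - 25n⁴ + 40n³ + 200n² - 80n - 400 = (5n + 15)(-n⁴ - 2n³ + 4n² + 8n) + (50n³ + 100n² - 200n - 400)
  -n⁴ - 2n³ + 4n² + 8n = (-(1/50)n)(50n³ + 100n² - 200n - 400) + (0)
Last nonzero remainder: 50n³ + 100n² - 200n - 400. Dividing through by 50 gives the monic gcd n³ + 2n² - 4n - 8.

n³ + 2n² - 4n - 8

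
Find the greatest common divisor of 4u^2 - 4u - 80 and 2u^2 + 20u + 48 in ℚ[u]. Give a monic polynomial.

u + 4

Repeated division with remainder:
  4u^2 - 4u - 80 = (2)(2u^2 + 20u + 48) + (-44u - 176)
  2u^2 + 20u + 48 = (-(1/22)u - 3/11)(-44u - 176) + (0)
Last nonzero remainder: -44u - 176. Dividing through by -44 gives the monic gcd u + 4.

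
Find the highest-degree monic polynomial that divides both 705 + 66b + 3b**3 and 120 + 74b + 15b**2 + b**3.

5 + b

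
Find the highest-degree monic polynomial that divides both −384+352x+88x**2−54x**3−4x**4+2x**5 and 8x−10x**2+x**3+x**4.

−4+3x+x**2

Euclidean algorithm in ℚ[x]:
  2x**5−4x**4−54x**3+88x**2+352x−384 = (2x−6)(x**4+x**3−10x**2+8x) + (−28x**3+12x**2+400x−384)
  x**4+x**3−10x**2+8x = (−(1/28)x−5/98)(−28x**3+12x**2+400x−384) + ((240/49)x**2+(720/49)x−960/49)
  −28x**3+12x**2+400x−384 = (−(343/60)x+98/5)((240/49)x**2+(720/49)x−960/49) + (0)
Last nonzero remainder: (240/49)x**2+(720/49)x−960/49. Dividing through by 240/49 gives the monic gcd x**2+3x−4.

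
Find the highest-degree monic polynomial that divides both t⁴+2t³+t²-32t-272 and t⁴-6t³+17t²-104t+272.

t³-2t²+9t-68

Repeated division with remainder:
  t⁴+2t³+t²-32t-272 = (t⁴-6t³+17t²-104t+272) + (8t³-16t²+72t-544)
  t⁴-6t³+17t²-104t+272 = ((1/8)t-1/2)(8t³-16t²+72t-544) + (0)
Last nonzero remainder: 8t³-16t²+72t-544. Dividing through by 8 gives the monic gcd t³-2t²+9t-68.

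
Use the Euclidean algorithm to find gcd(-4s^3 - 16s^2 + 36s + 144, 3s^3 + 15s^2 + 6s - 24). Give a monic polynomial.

Repeated division with remainder:
  -4s^3 - 16s^2 + 36s + 144 = (-4/3)(3s^3 + 15s^2 + 6s - 24) + (4s^2 + 44s + 112)
  3s^3 + 15s^2 + 6s - 24 = ((3/4)s - 9/2)(4s^2 + 44s + 112) + (120s + 480)
  4s^2 + 44s + 112 = ((1/30)s + 7/30)(120s + 480) + (0)
Last nonzero remainder: 120s + 480. Dividing through by 120 gives the monic gcd s + 4.

s + 4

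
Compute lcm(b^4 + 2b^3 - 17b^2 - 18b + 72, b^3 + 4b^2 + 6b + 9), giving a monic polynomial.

Euclidean algorithm in ℚ[b]:
  b^4 + 2b^3 - 17b^2 - 18b + 72 = (b - 2)(b^3 + 4b^2 + 6b + 9) + (-15b^2 - 15b + 90)
  b^3 + 4b^2 + 6b + 9 = (-(1/15)b - 1/5)(-15b^2 - 15b + 90) + (9b + 27)
  -15b^2 - 15b + 90 = (-(5/3)b + 10/3)(9b + 27) + (0)
Last nonzero remainder: 9b + 27. Dividing through by 9 gives the monic gcd b + 3.
Then lcm(f, g) = f·g / gcd(f, g); expanding and making the result monic gives the answer.

b^6 + 3b^5 - 12b^4 - 29b^3 + 3b^2 + 18b + 216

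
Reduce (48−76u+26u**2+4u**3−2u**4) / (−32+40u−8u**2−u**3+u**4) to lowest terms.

(−12+10u−2u**2)/(8−4u+u**2)

By polynomial division,
  −2u**4+4u**3+26u**2−76u+48 = (−2)(u**4−u**3−8u**2+40u−32) + (2u**3+10u**2+4u−16)
  u**4−u**3−8u**2+40u−32 = ((1/2)u−3)(2u**3+10u**2+4u−16) + (20u**2+60u−80)
  2u**3+10u**2+4u−16 = ((1/10)u+1/5)(20u**2+60u−80) + (0)
Last nonzero remainder: 20u**2+60u−80. Dividing through by 20 gives the monic gcd u**2+3u−4.
Cancel u**2+3u−4 from numerator and denominator to get the reduced form.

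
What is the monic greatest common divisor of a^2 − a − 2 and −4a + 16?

Euclidean algorithm in ℚ[a]:
  a^2 − a − 2 = (−(1/4)a − 3/4)(−4a + 16) + (10)
  −4a + 16 = (−(2/5)a + 8/5)(10) + (0)
The last nonzero remainder is the constant 10, so the polynomials are coprime and gcd = 1.

1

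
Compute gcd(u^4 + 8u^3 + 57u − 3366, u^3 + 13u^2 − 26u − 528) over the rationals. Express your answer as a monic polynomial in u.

Euclidean algorithm in ℚ[u]:
  u^4 + 8u^3 + 57u − 3366 = (u − 5)(u^3 + 13u^2 − 26u − 528) + (91u^2 + 455u − 6006)
  u^3 + 13u^2 − 26u − 528 = ((1/91)u + 8/91)(91u^2 + 455u − 6006) + (0)
Last nonzero remainder: 91u^2 + 455u − 6006. Dividing through by 91 gives the monic gcd u^2 + 5u − 66.

u^2 + 5u − 66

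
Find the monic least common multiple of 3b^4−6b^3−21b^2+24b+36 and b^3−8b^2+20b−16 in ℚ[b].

Euclidean algorithm in ℚ[b]:
  3b^4−6b^3−21b^2+24b+36 = (3b+18)(b^3−8b^2+20b−16) + (63b^2−288b+324)
  b^3−8b^2+20b−16 = ((1/63)b−8/147)(63b^2−288b+324) + (−(40/49)b+80/49)
  63b^2−288b+324 = (−(3087/40)b+3969/20)(−(40/49)b+80/49) + (0)
Last nonzero remainder: −(40/49)b+80/49. Dividing through by −40/49 gives the monic gcd b−2.
Then lcm(f, g) = f·g / gcd(f, g); expanding and making the result monic gives the answer.

b^6−8b^5+13b^4+34b^3−92b^2−8b+96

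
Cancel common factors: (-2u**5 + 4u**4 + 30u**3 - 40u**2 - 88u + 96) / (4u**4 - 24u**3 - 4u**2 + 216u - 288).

(-u**2 - u + 2)/(2u - 6)

Apply the Euclidean algorithm:
  -2u**5 + 4u**4 + 30u**3 - 40u**2 - 88u + 96 = (-(1/2)u - 2)(4u**4 - 24u**3 - 4u**2 + 216u - 288) + (-20u**3 + 60u**2 + 200u - 480)
  4u**4 - 24u**3 - 4u**2 + 216u - 288 = (-(1/5)u + 3/5)(-20u**3 + 60u**2 + 200u - 480) + (0)
Last nonzero remainder: -20u**3 + 60u**2 + 200u - 480. Dividing through by -20 gives the monic gcd u**3 - 3u**2 - 10u + 24.
Cancel u**3 - 3u**2 - 10u + 24 from numerator and denominator to get the reduced form.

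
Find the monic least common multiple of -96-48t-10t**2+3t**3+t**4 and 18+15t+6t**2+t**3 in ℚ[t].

-288-240t-78t**2-t**3+6t**4+t**5

Euclidean algorithm in ℚ[t]:
  t**4+3t**3-10t**2-48t-96 = (t-3)(t**3+6t**2+15t+18) + (-7t**2-21t-42)
  t**3+6t**2+15t+18 = (-(1/7)t-3/7)(-7t**2-21t-42) + (0)
Last nonzero remainder: -7t**2-21t-42. Dividing through by -7 gives the monic gcd t**2+3t+6.
Then lcm(f, g) = f·g / gcd(f, g); expanding and making the result monic gives the answer.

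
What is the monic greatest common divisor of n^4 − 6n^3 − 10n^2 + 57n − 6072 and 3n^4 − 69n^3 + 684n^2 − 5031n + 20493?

Repeated division with remainder:
  n^4 − 6n^3 − 10n^2 + 57n − 6072 = (1/3)(3n^4 − 69n^3 + 684n^2 − 5031n + 20493) + (17n^3 − 238n^2 + 1734n − 12903)
  3n^4 − 69n^3 + 684n^2 − 5031n + 20493 = ((3/17)n − 27/17)(17n^3 − 238n^2 + 1734n − 12903) + (0)
Last nonzero remainder: 17n^3 − 238n^2 + 1734n − 12903. Dividing through by 17 gives the monic gcd n^3 − 14n^2 + 102n − 759.

n^3 − 14n^2 + 102n − 759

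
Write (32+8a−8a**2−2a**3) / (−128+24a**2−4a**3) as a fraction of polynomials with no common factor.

(−8+2a+a**2)/(32−16a+2a**2)

Euclidean algorithm in ℚ[a]:
  −2a**3−8a**2+8a+32 = (1/2)(−4a**3+24a**2−128) + (−20a**2+8a+96)
  −4a**3+24a**2−128 = ((1/5)a−28/25)(−20a**2+8a+96) + (−(256/25)a−512/25)
  −20a**2+8a+96 = ((125/64)a−75/16)(−(256/25)a−512/25) + (0)
Last nonzero remainder: −(256/25)a−512/25. Dividing through by −256/25 gives the monic gcd a+2.
Cancel a+2 from numerator and denominator to get the reduced form.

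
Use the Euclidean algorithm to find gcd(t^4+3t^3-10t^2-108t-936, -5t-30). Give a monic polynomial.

Apply the Euclidean algorithm:
  t^4+3t^3-10t^2-108t-936 = (-(1/5)t^3+(3/5)t^2-(8/5)t+156/5)(-5t-30) + (0)
Last nonzero remainder: -5t-30. Dividing through by -5 gives the monic gcd t+6.

t+6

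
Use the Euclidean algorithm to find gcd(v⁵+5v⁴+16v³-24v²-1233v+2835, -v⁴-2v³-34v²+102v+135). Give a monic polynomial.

By polynomial division,
  v⁵+5v⁴+16v³-24v²-1233v+2835 = (-v-3)(-v⁴-2v³-34v²+102v+135) + (-24v³-24v²-792v+3240)
  -v⁴-2v³-34v²+102v+135 = ((1/24)v+1/24)(-24v³-24v²-792v+3240) + (0)
Last nonzero remainder: -24v³-24v²-792v+3240. Dividing through by -24 gives the monic gcd v³+v²+33v-135.

v³+v²+33v-135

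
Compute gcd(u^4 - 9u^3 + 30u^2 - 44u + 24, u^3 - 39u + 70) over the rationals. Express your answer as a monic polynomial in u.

u - 2

Apply the Euclidean algorithm:
  u^4 - 9u^3 + 30u^2 - 44u + 24 = (u - 9)(u^3 - 39u + 70) + (69u^2 - 465u + 654)
  u^3 - 39u + 70 = ((1/69)u + 155/1587)(69u^2 - 465u + 654) + (-(1620/529)u + 3240/529)
  69u^2 - 465u + 654 = (-(12167/540)u + 57661/540)(-(1620/529)u + 3240/529) + (0)
Last nonzero remainder: -(1620/529)u + 3240/529. Dividing through by -1620/529 gives the monic gcd u - 2.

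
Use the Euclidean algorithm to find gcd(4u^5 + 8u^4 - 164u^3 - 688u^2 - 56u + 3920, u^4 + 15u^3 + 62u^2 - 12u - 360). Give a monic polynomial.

Euclidean algorithm in ℚ[u]:
  4u^5 + 8u^4 - 164u^3 - 688u^2 - 56u + 3920 = (4u - 52)(u^4 + 15u^3 + 62u^2 - 12u - 360) + (368u^3 + 2584u^2 + 760u - 14800)
  u^4 + 15u^3 + 62u^2 - 12u - 360 = ((1/368)u + 367/16928)(368u^3 + 2584u^2 + 760u - 14800) + ((8281/2116)u^2 + (24843/2116)u - 41405/1058)
  368u^3 + 2584u^2 + 760u - 14800 = ((778688/8281)u + 3131680/8281)((8281/2116)u^2 + (24843/2116)u - 41405/1058) + (0)
Last nonzero remainder: (8281/2116)u^2 + (24843/2116)u - 41405/1058. Dividing through by 8281/2116 gives the monic gcd u^2 + 3u - 10.

u^2 + 3u - 10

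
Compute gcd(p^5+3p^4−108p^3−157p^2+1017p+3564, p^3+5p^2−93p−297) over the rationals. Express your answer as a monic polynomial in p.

p^2+2p−99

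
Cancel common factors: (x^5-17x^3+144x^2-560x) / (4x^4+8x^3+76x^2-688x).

(x^3+4x^2-x+140)/(4x^2+24x+172)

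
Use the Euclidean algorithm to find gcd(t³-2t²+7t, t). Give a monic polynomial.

By polynomial division,
  t³-2t²+7t = (t²-2t+7)(t) + (0)
The last nonzero remainder t is already monic.

t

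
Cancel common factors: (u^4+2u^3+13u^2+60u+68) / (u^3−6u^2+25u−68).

Repeated division with remainder:
  u^4+2u^3+13u^2+60u+68 = (u+8)(u^3−6u^2+25u−68) + (36u^2−72u+612)
  u^3−6u^2+25u−68 = ((1/36)u−1/9)(36u^2−72u+612) + (0)
Last nonzero remainder: 36u^2−72u+612. Dividing through by 36 gives the monic gcd u^2−2u+17.
Cancel u^2−2u+17 from numerator and denominator to get the reduced form.

(u^2+4u+4)/(u−4)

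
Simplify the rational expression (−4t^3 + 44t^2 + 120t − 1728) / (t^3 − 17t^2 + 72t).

(−4t − 24)/(t)

Repeated division with remainder:
  −4t^3 + 44t^2 + 120t − 1728 = (−4)(t^3 − 17t^2 + 72t) + (−24t^2 + 408t − 1728)
  t^3 − 17t^2 + 72t = (−(1/24)t)(−24t^2 + 408t − 1728) + (0)
Last nonzero remainder: −24t^2 + 408t − 1728. Dividing through by −24 gives the monic gcd t^2 − 17t + 72.
Cancel t^2 − 17t + 72 from numerator and denominator to get the reduced form.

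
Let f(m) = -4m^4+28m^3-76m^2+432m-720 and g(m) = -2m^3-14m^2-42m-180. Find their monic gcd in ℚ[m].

m^2+m+15

By polynomial division,
  -4m^4+28m^3-76m^2+432m-720 = (2m-28)(-2m^3-14m^2-42m-180) + (-384m^2-384m-5760)
  -2m^3-14m^2-42m-180 = ((1/192)m+1/32)(-384m^2-384m-5760) + (0)
Last nonzero remainder: -384m^2-384m-5760. Dividing through by -384 gives the monic gcd m^2+m+15.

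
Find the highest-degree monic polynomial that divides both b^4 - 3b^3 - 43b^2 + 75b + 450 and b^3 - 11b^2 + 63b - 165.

b - 5

Apply the Euclidean algorithm:
  b^4 - 3b^3 - 43b^2 + 75b + 450 = (b + 8)(b^3 - 11b^2 + 63b - 165) + (-18b^2 - 264b + 1770)
  b^3 - 11b^2 + 63b - 165 = (-(1/18)b + 77/54)(-18b^2 - 264b + 1770) + ((4840/9)b - 24200/9)
  -18b^2 - 264b + 1770 = (-(81/2420)b - 1593/2420)((4840/9)b - 24200/9) + (0)
Last nonzero remainder: (4840/9)b - 24200/9. Dividing through by 4840/9 gives the monic gcd b - 5.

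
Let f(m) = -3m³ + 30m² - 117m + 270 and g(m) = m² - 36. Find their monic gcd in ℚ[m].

Euclidean algorithm in ℚ[m]:
  -3m³ + 30m² - 117m + 270 = (-3m + 30)(m² - 36) + (-225m + 1350)
  m² - 36 = (-(1/225)m - 2/75)(-225m + 1350) + (0)
Last nonzero remainder: -225m + 1350. Dividing through by -225 gives the monic gcd m - 6.

m - 6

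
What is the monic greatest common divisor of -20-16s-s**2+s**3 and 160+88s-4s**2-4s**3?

Euclidean algorithm in ℚ[s]:
  s**3-s**2-16s-20 = (-1/4)(-4s**3-4s**2+88s+160) + (-2s**2+6s+20)
  -4s**3-4s**2+88s+160 = (2s+8)(-2s**2+6s+20) + (0)
Last nonzero remainder: -2s**2+6s+20. Dividing through by -2 gives the monic gcd s**2-3s-10.

-10-3s+s**2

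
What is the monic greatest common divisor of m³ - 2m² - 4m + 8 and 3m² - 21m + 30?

m - 2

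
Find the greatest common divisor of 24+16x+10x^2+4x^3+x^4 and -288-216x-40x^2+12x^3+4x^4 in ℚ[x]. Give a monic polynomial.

Repeated division with remainder:
  x^4+4x^3+10x^2+16x+24 = (1/4)(4x^4+12x^3-40x^2-216x-288) + (x^3+20x^2+70x+96)
  4x^4+12x^3-40x^2-216x-288 = (4x-68)(x^3+20x^2+70x+96) + (1040x^2+4160x+6240)
  x^3+20x^2+70x+96 = ((1/1040)x+1/65)(1040x^2+4160x+6240) + (0)
Last nonzero remainder: 1040x^2+4160x+6240. Dividing through by 1040 gives the monic gcd x^2+4x+6.

6+4x+x^2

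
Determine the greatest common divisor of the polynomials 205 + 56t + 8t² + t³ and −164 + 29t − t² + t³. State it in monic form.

Repeated division with remainder:
  t³ + 8t² + 56t + 205 = (t³ − t² + 29t − 164) + (9t² + 27t + 369)
  t³ − t² + 29t − 164 = ((1/9)t − 4/9)(9t² + 27t + 369) + (0)
Last nonzero remainder: 9t² + 27t + 369. Dividing through by 9 gives the monic gcd t² + 3t + 41.

41 + 3t + t²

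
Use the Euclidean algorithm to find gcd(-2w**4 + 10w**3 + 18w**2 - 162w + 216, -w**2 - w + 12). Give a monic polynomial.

Euclidean algorithm in ℚ[w]:
  -2w**4 + 10w**3 + 18w**2 - 162w + 216 = (2w**2 - 12w + 18)(-w**2 - w + 12) + (0)
Last nonzero remainder: -w**2 - w + 12. Dividing through by -1 gives the monic gcd w**2 + w - 12.

w**2 + w - 12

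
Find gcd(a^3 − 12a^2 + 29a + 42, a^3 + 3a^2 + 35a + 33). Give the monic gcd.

a + 1

By polynomial division,
  a^3 − 12a^2 + 29a + 42 = (a^3 + 3a^2 + 35a + 33) + (−15a^2 − 6a + 9)
  a^3 + 3a^2 + 35a + 33 = (−(1/15)a − 13/75)(−15a^2 − 6a + 9) + ((864/25)a + 864/25)
  −15a^2 − 6a + 9 = (−(125/288)a + 25/96)((864/25)a + 864/25) + (0)
Last nonzero remainder: (864/25)a + 864/25. Dividing through by 864/25 gives the monic gcd a + 1.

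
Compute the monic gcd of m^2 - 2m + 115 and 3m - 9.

1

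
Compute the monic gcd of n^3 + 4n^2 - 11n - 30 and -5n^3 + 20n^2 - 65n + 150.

Apply the Euclidean algorithm:
  n^3 + 4n^2 - 11n - 30 = (-1/5)(-5n^3 + 20n^2 - 65n + 150) + (8n^2 - 24n)
  -5n^3 + 20n^2 - 65n + 150 = (-(5/8)n + 5/8)(8n^2 - 24n) + (-50n + 150)
  8n^2 - 24n = (-(4/25)n)(-50n + 150) + (0)
Last nonzero remainder: -50n + 150. Dividing through by -50 gives the monic gcd n - 3.

n - 3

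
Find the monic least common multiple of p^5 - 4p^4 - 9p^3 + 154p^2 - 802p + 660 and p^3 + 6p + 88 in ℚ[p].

Euclidean algorithm in ℚ[p]:
  p^5 - 4p^4 - 9p^3 + 154p^2 - 802p + 660 = (p^2 - 4p - 15)(p^3 + 6p + 88) + (90p^2 - 360p + 1980)
  p^3 + 6p + 88 = ((1/90)p + 2/45)(90p^2 - 360p + 1980) + (0)
Last nonzero remainder: 90p^2 - 360p + 1980. Dividing through by 90 gives the monic gcd p^2 - 4p + 22.
Then lcm(f, g) = f·g / gcd(f, g); expanding and making the result monic gives the answer.

p^6 - 25p^4 + 118p^3 - 186p^2 - 2548p + 2640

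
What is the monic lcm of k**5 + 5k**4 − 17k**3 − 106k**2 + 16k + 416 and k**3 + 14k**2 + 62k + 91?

k**6 + 12k**5 + 18k**4 − 225k**3 − 726k**2 + 528k + 2912

Euclidean algorithm in ℚ[k]:
  k**5 + 5k**4 − 17k**3 − 106k**2 + 16k + 416 = (k**2 − 9k + 47)(k**3 + 14k**2 + 62k + 91) + (−297k**2 − 2079k − 3861)
  k**3 + 14k**2 + 62k + 91 = (−(1/297)k − 7/297)(−297k**2 − 2079k − 3861) + (0)
Last nonzero remainder: −297k**2 − 2079k − 3861. Dividing through by −297 gives the monic gcd k**2 + 7k + 13.
Then lcm(f, g) = f·g / gcd(f, g); expanding and making the result monic gives the answer.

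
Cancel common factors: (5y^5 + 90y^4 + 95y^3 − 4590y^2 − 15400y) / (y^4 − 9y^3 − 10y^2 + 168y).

By polynomial division,
  5y^5 + 90y^4 + 95y^3 − 4590y^2 − 15400y = (5y + 135)(y^4 − 9y^3 − 10y^2 + 168y) + (1360y^3 − 4080y^2 − 38080y)
  y^4 − 9y^3 − 10y^2 + 168y = ((1/1360)y − 3/680)(1360y^3 − 4080y^2 − 38080y) + (0)
Last nonzero remainder: 1360y^3 − 4080y^2 − 38080y. Dividing through by 1360 gives the monic gcd y^3 − 3y^2 − 28y.
Cancel y^3 − 3y^2 − 28y from numerator and denominator to get the reduced form.

(5y^2 + 105y + 550)/(y − 6)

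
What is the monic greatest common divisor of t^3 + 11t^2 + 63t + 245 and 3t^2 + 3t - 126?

t + 7

Euclidean algorithm in ℚ[t]:
  t^3 + 11t^2 + 63t + 245 = ((1/3)t + 10/3)(3t^2 + 3t - 126) + (95t + 665)
  3t^2 + 3t - 126 = ((3/95)t - 18/95)(95t + 665) + (0)
Last nonzero remainder: 95t + 665. Dividing through by 95 gives the monic gcd t + 7.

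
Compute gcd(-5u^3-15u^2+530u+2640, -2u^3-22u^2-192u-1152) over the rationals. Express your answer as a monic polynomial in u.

Apply the Euclidean algorithm:
  -5u^3-15u^2+530u+2640 = (5/2)(-2u^3-22u^2-192u-1152) + (40u^2+1010u+5520)
  -2u^3-22u^2-192u-1152 = (-(1/20)u+57/80)(40u^2+1010u+5520) + (-(5085/8)u-5085)
  40u^2+1010u+5520 = (-(64/1017)u-368/339)(-(5085/8)u-5085) + (0)
Last nonzero remainder: -(5085/8)u-5085. Dividing through by -5085/8 gives the monic gcd u+8.

u+8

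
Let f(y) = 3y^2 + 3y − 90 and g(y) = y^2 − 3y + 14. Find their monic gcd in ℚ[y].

Repeated division with remainder:
  3y^2 + 3y − 90 = (3)(y^2 − 3y + 14) + (12y − 132)
  y^2 − 3y + 14 = ((1/12)y + 2/3)(12y − 132) + (102)
  12y − 132 = ((2/17)y − 22/17)(102) + (0)
The last nonzero remainder is the constant 102, so the polynomials are coprime and gcd = 1.

1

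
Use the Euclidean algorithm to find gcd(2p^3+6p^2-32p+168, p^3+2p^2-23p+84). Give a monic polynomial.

Euclidean algorithm in ℚ[p]:
  2p^3+6p^2-32p+168 = (2)(p^3+2p^2-23p+84) + (2p^2+14p)
  p^3+2p^2-23p+84 = ((1/2)p-5/2)(2p^2+14p) + (12p+84)
  2p^2+14p = ((1/6)p)(12p+84) + (0)
Last nonzero remainder: 12p+84. Dividing through by 12 gives the monic gcd p+7.

p+7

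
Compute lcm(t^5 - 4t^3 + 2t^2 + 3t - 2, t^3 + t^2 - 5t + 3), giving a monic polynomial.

Repeated division with remainder:
  t^5 - 4t^3 + 2t^2 + 3t - 2 = (t^2 - t + 2)(t^3 + t^2 - 5t + 3) + (-8t^2 + 16t - 8)
  t^3 + t^2 - 5t + 3 = (-(1/8)t - 3/8)(-8t^2 + 16t - 8) + (0)
Last nonzero remainder: -8t^2 + 16t - 8. Dividing through by -8 gives the monic gcd t^2 - 2t + 1.
Then lcm(f, g) = f·g / gcd(f, g); expanding and making the result monic gives the answer.

t^6 + 3t^5 - 4t^4 - 10t^3 + 9t^2 + 7t - 6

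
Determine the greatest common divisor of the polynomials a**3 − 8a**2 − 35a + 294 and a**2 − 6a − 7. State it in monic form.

Apply the Euclidean algorithm:
  a**3 − 8a**2 − 35a + 294 = (a − 2)(a**2 − 6a − 7) + (−40a + 280)
  a**2 − 6a − 7 = (−(1/40)a − 1/40)(−40a + 280) + (0)
Last nonzero remainder: −40a + 280. Dividing through by −40 gives the monic gcd a − 7.

a − 7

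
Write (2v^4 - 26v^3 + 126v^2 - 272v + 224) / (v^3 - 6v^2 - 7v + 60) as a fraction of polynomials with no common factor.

(2v^3 - 18v^2 + 54v - 56)/(v^2 - 2v - 15)

Euclidean algorithm in ℚ[v]:
  2v^4 - 26v^3 + 126v^2 - 272v + 224 = (2v - 14)(v^3 - 6v^2 - 7v + 60) + (56v^2 - 490v + 1064)
  v^3 - 6v^2 - 7v + 60 = ((1/56)v + 11/224)(56v^2 - 490v + 1064) + (-(31/16)v + 31/4)
  56v^2 - 490v + 1064 = (-(896/31)v + 4256/31)(-(31/16)v + 31/4) + (0)
Last nonzero remainder: -(31/16)v + 31/4. Dividing through by -31/16 gives the monic gcd v - 4.
Cancel v - 4 from numerator and denominator to get the reduced form.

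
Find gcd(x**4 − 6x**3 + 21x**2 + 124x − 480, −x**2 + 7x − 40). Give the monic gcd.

x**2 − 7x + 40

Apply the Euclidean algorithm:
  x**4 − 6x**3 + 21x**2 + 124x − 480 = (−x**2 − x + 12)(−x**2 + 7x − 40) + (0)
Last nonzero remainder: −x**2 + 7x − 40. Dividing through by −1 gives the monic gcd x**2 − 7x + 40.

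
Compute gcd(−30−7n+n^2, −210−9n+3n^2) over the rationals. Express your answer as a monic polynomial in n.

By polynomial division,
  n^2−7n−30 = (1/3)(3n^2−9n−210) + (−4n+40)
  3n^2−9n−210 = (−(3/4)n−21/4)(−4n+40) + (0)
Last nonzero remainder: −4n+40. Dividing through by −4 gives the monic gcd n−10.

−10+n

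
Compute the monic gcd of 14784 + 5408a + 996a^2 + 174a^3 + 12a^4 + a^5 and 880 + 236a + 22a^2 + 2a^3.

88 + 6a + a^2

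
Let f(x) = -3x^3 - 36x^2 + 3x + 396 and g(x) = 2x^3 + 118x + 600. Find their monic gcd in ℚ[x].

x + 4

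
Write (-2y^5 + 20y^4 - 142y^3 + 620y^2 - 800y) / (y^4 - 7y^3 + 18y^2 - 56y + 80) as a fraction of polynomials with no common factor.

(-2y^3 + 6y^2 - 80y)/(y^2 + 8)

Apply the Euclidean algorithm:
  -2y^5 + 20y^4 - 142y^3 + 620y^2 - 800y = (-2y + 6)(y^4 - 7y^3 + 18y^2 - 56y + 80) + (-64y^3 + 400y^2 - 304y - 480)
  y^4 - 7y^3 + 18y^2 - 56y + 80 = (-(1/64)y + 3/256)(-64y^3 + 400y^2 - 304y - 480) + ((137/16)y^2 - (959/16)y + 685/8)
  -64y^3 + 400y^2 - 304y - 480 = (-(1024/137)y - 768/137)((137/16)y^2 - (959/16)y + 685/8) + (0)
Last nonzero remainder: (137/16)y^2 - (959/16)y + 685/8. Dividing through by 137/16 gives the monic gcd y^2 - 7y + 10.
Cancel y^2 - 7y + 10 from numerator and denominator to get the reduced form.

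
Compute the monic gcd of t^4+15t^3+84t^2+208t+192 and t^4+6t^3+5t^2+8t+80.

t^2+8t+16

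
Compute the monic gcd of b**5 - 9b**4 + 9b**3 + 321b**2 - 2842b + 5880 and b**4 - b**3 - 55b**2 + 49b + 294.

Euclidean algorithm in ℚ[b]:
  b**5 - 9b**4 + 9b**3 + 321b**2 - 2842b + 5880 = (b - 8)(b**4 - b**3 - 55b**2 + 49b + 294) + (56b**3 - 168b**2 - 2744b + 8232)
  b**4 - b**3 - 55b**2 + 49b + 294 = ((1/56)b + 1/28)(56b**3 - 168b**2 - 2744b + 8232) + (0)
Last nonzero remainder: 56b**3 - 168b**2 - 2744b + 8232. Dividing through by 56 gives the monic gcd b**3 - 3b**2 - 49b + 147.

b**3 - 3b**2 - 49b + 147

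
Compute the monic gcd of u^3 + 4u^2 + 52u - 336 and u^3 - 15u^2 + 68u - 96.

Repeated division with remainder:
  u^3 + 4u^2 + 52u - 336 = (u^3 - 15u^2 + 68u - 96) + (19u^2 - 16u - 240)
  u^3 - 15u^2 + 68u - 96 = ((1/19)u - 269/361)(19u^2 - 16u - 240) + ((24804/361)u - 99216/361)
  19u^2 - 16u - 240 = ((6859/24804)u + 1805/2067)((24804/361)u - 99216/361) + (0)
Last nonzero remainder: (24804/361)u - 99216/361. Dividing through by 24804/361 gives the monic gcd u - 4.

u - 4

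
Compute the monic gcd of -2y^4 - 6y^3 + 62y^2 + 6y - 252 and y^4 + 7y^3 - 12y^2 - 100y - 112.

Euclidean algorithm in ℚ[y]:
  -2y^4 - 6y^3 + 62y^2 + 6y - 252 = (-2)(y^4 + 7y^3 - 12y^2 - 100y - 112) + (8y^3 + 38y^2 - 194y - 476)
  y^4 + 7y^3 - 12y^2 - 100y - 112 = ((1/8)y + 9/32)(8y^3 + 38y^2 - 194y - 476) + ((25/16)y^2 + (225/16)y + 175/8)
  8y^3 + 38y^2 - 194y - 476 = ((128/25)y - 544/25)((25/16)y^2 + (225/16)y + 175/8) + (0)
Last nonzero remainder: (25/16)y^2 + (225/16)y + 175/8. Dividing through by 25/16 gives the monic gcd y^2 + 9y + 14.

y^2 + 9y + 14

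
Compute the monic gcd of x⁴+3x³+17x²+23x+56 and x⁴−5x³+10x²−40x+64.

x²+x+8

Euclidean algorithm in ℚ[x]:
  x⁴+3x³+17x²+23x+56 = (x⁴−5x³+10x²−40x+64) + (8x³+7x²+63x−8)
  x⁴−5x³+10x²−40x+64 = ((1/8)x−47/64)(8x³+7x²+63x−8) + ((465/64)x²+(465/64)x+465/8)
  8x³+7x²+63x−8 = ((512/465)x−64/465)((465/64)x²+(465/64)x+465/8) + (0)
Last nonzero remainder: (465/64)x²+(465/64)x+465/8. Dividing through by 465/64 gives the monic gcd x²+x+8.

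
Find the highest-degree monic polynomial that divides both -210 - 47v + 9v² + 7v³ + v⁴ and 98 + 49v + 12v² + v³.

14 + 5v + v²

By polynomial division,
  v⁴ + 7v³ + 9v² - 47v - 210 = (v - 5)(v³ + 12v² + 49v + 98) + (20v² + 100v + 280)
  v³ + 12v² + 49v + 98 = ((1/20)v + 7/20)(20v² + 100v + 280) + (0)
Last nonzero remainder: 20v² + 100v + 280. Dividing through by 20 gives the monic gcd v² + 5v + 14.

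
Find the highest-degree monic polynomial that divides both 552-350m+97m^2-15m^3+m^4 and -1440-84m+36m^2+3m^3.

-6+m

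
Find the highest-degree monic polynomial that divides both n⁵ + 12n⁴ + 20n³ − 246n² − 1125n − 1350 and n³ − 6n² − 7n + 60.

n² − 2n − 15

By polynomial division,
  n⁵ + 12n⁴ + 20n³ − 246n² − 1125n − 1350 = (n² + 18n + 135)(n³ − 6n² − 7n + 60) + (630n² − 1260n − 9450)
  n³ − 6n² − 7n + 60 = ((1/630)n − 2/315)(630n² − 1260n − 9450) + (0)
Last nonzero remainder: 630n² − 1260n − 9450. Dividing through by 630 gives the monic gcd n² − 2n − 15.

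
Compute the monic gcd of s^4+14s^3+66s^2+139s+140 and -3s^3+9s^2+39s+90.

Apply the Euclidean algorithm:
  s^4+14s^3+66s^2+139s+140 = (-(1/3)s-17/3)(-3s^3+9s^2+39s+90) + (130s^2+390s+650)
  -3s^3+9s^2+39s+90 = (-(3/130)s+9/65)(130s^2+390s+650) + (0)
Last nonzero remainder: 130s^2+390s+650. Dividing through by 130 gives the monic gcd s^2+3s+5.

s^2+3s+5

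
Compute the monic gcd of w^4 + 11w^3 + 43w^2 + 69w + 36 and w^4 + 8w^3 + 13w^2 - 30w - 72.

w^3 + 10w^2 + 33w + 36

Apply the Euclidean algorithm:
  w^4 + 11w^3 + 43w^2 + 69w + 36 = (w^4 + 8w^3 + 13w^2 - 30w - 72) + (3w^3 + 30w^2 + 99w + 108)
  w^4 + 8w^3 + 13w^2 - 30w - 72 = ((1/3)w - 2/3)(3w^3 + 30w^2 + 99w + 108) + (0)
Last nonzero remainder: 3w^3 + 30w^2 + 99w + 108. Dividing through by 3 gives the monic gcd w^3 + 10w^2 + 33w + 36.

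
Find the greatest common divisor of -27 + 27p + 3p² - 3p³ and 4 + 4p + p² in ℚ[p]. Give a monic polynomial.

Euclidean algorithm in ℚ[p]:
  -3p³ + 3p² + 27p - 27 = (-3p + 15)(p² + 4p + 4) + (-21p - 87)
  p² + 4p + 4 = (-(1/21)p + 1/147)(-21p - 87) + (225/49)
  -21p - 87 = (-(343/75)p - 1421/75)(225/49) + (0)
The last nonzero remainder is the constant 225/49, so the polynomials are coprime and gcd = 1.

1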